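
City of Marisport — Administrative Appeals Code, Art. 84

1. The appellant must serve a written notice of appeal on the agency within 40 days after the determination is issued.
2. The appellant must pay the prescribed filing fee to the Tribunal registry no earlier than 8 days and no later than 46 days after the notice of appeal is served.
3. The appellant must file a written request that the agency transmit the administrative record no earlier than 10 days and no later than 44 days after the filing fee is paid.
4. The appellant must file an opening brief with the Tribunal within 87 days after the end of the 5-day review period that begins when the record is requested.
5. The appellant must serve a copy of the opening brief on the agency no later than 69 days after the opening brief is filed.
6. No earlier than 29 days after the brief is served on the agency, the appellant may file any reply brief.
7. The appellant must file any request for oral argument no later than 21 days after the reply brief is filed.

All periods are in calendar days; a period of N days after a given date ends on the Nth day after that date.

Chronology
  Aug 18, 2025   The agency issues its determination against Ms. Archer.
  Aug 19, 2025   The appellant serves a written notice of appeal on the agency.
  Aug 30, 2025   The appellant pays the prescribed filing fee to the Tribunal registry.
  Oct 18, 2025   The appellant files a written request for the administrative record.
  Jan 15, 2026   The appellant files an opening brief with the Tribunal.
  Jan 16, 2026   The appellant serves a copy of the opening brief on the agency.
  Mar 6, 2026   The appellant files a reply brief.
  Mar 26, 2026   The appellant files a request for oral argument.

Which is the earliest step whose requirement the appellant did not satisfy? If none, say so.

Step 3

Step 1: 40 days after Aug 18, 2025 (when the determination is issued) is Sep 27, 2025; done Aug 19, 2025 — timely.
Step 2: the window is 8–46 days after Aug 19, 2025 (when the notice of appeal is served), so Aug 27, 2025 through Oct 4, 2025; Aug 30, 2025 falls inside that range.
Step 3: the window is 10–44 days after Aug 30, 2025 (when the filing fee is paid), so Sep 9, 2025 through Oct 13, 2025; done Oct 18, 2025 — 5 days after the window closed.
That is the first point of non-compliance.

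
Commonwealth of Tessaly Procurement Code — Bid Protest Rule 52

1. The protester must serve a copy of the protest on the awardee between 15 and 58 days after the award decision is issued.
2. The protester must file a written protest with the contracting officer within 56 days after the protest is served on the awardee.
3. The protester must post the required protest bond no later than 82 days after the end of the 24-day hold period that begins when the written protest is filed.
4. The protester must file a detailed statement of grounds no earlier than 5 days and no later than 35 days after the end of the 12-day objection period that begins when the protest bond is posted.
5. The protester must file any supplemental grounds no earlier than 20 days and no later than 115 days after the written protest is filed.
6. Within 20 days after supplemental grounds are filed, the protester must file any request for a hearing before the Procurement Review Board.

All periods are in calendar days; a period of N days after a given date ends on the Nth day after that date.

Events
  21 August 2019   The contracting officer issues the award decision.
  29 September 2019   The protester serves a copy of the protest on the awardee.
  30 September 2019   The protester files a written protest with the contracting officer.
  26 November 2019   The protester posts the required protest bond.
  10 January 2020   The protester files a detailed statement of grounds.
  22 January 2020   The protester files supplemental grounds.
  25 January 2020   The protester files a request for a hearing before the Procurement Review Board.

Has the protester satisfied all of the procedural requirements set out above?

Step 1: the window is 15–58 days after 21 August 2019 (when the award decision is issued), so 5 September 2019 through 18 October 2019; 29 September 2019 falls inside that range.
Step 2: 56 days after 29 September 2019 (when the protest is served on the awardee) is 24 November 2019; 30 September 2019 is within that limit.
Step 3: 82 days after 24 October 2019 (end of the 24-day hold period, which began when the written protest is filed on 30 September 2019) is 14 January 2020; 26 November 2019 is within that limit.
Step 4: the window is 5–35 days after 8 December 2019 (end of the 12-day objection period, which began when the protest bond is posted on 26 November 2019), so 13 December 2019 through 12 January 2020; 10 January 2020 falls inside that range.
Step 5: the window is 20–115 days after 30 September 2019 (when the written protest is filed), so 20 October 2019 through 23 January 2020; 22 January 2020 falls inside that range.
Step 6: 20 days after 22 January 2020 (when supplemental grounds are filed) is 11 February 2020; completed 25 January 2020, before the deadline.

Yes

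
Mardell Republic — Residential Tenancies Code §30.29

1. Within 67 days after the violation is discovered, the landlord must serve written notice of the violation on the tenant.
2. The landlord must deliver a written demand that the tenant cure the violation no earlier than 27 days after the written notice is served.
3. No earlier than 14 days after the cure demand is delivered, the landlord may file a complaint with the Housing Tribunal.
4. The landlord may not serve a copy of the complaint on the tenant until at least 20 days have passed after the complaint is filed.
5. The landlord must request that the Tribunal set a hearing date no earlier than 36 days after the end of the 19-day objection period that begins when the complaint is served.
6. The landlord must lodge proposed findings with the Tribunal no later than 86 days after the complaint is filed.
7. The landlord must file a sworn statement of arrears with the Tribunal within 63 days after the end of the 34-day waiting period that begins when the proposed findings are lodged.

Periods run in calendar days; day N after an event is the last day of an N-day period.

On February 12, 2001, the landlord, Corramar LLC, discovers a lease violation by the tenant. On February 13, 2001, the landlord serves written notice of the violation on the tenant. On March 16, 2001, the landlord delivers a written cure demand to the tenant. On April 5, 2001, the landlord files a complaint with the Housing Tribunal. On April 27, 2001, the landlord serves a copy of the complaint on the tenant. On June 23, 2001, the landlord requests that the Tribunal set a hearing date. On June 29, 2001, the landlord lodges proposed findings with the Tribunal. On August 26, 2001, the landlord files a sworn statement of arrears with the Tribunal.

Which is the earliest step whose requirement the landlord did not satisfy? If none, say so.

Step 1: 67 days after February 12, 2001 (when the violation is discovered) is April 20, 2001; done February 13, 2001 — timely.
Step 2: the earliest permitted date is 27 days after February 13, 2001 (when the written notice is served), i.e. March 12, 2001; March 16, 2001 is on or after that date.
Step 3: the earliest permitted date is 14 days after March 16, 2001 (when the cure demand is delivered), i.e. March 30, 2001; done April 5, 2001 — permitted.
Step 4: the earliest permitted date is 20 days after April 5, 2001 (when the complaint is filed), i.e. April 25, 2001; April 27, 2001 is on or after that date.
Step 5: the earliest permitted date is 36 days after May 16, 2001 (end of the 19-day objection period, which began when the complaint is served on April 27, 2001), i.e. June 21, 2001; done June 23, 2001, after the minimum wait.
Step 6: 86 days after April 5, 2001 (when the complaint is filed) is June 30, 2001; June 29, 2001 is within that limit.
Step 7: 63 days after August 2, 2001 (end of the 34-day waiting period, which began when the proposed findings are lodged on June 29, 2001) is October 4, 2001; completed August 26, 2001, before the deadline.

None — every step was satisfied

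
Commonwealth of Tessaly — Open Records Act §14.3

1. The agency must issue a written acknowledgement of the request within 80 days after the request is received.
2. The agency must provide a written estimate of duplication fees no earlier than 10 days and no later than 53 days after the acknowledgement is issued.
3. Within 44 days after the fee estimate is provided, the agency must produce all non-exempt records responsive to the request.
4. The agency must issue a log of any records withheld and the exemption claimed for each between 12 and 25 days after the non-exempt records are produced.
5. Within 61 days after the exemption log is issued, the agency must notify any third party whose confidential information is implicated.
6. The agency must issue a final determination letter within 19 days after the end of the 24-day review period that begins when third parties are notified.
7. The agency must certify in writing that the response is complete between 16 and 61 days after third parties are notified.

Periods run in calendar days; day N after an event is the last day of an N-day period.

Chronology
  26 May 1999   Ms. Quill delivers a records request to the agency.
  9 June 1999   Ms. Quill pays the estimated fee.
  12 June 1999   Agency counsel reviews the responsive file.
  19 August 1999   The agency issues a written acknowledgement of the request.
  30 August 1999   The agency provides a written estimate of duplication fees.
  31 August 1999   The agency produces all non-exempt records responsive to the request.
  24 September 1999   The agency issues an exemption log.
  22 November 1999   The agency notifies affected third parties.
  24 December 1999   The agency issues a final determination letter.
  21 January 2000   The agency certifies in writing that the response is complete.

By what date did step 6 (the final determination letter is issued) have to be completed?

4 January 2000

Third parties are notified on 22 November 1999; the 24-day review period therefore ends 16 December 1999, and step 6 runs from that date. 19 days after 16 December 1999 is 4 January 2000.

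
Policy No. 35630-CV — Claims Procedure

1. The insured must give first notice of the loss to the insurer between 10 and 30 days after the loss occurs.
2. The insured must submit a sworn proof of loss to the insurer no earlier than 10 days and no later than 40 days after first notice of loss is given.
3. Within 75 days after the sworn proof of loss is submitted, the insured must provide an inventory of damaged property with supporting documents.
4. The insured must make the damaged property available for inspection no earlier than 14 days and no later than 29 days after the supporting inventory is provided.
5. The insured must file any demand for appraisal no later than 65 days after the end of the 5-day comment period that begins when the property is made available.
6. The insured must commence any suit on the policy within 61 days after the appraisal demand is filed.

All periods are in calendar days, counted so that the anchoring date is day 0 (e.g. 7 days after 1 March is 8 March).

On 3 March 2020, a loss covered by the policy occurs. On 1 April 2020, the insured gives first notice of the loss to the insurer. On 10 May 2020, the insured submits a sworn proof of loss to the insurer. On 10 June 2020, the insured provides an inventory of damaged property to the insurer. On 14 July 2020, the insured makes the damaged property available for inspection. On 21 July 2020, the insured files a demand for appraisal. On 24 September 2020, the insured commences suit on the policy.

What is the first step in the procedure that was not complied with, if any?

Step 4

(1) the permitted window runs from 3 March 2020 + 10 = 13 March 2020 to 3 March 2020 + 30 = 2 April 2020; done 1 April 2020 — within the window.
(2) the permitted window runs from 1 April 2020 + 10 = 11 April 2020 to 1 April 2020 + 40 = 11 May 2020; done 10 May 2020, which is between those dates.
(3) due by 10 May 2020 + 75 days = 24 July 2020; done 10 June 2020 — timely.
(4) the permitted window runs from 10 June 2020 + 14 = 24 June 2020 to 10 June 2020 + 29 = 9 July 2020; done 14 July 2020 — 5 days after the window closed.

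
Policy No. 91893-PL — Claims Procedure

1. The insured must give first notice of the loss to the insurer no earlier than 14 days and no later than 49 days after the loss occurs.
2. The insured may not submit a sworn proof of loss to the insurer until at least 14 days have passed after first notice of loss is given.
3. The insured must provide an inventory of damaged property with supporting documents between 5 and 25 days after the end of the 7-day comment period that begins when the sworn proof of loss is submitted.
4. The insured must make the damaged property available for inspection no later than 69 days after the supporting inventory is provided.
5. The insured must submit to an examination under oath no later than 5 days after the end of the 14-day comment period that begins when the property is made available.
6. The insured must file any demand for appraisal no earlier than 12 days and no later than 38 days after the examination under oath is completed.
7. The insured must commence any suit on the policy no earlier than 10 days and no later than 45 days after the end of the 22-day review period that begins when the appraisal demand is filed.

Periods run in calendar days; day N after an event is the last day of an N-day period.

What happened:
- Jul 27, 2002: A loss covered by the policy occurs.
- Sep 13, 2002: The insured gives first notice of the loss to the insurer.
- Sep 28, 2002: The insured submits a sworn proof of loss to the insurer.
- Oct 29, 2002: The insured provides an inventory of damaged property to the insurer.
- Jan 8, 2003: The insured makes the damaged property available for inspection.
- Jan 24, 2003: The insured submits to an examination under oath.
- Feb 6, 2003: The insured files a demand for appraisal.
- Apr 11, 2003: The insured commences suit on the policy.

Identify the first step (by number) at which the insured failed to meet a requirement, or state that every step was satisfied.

Step 1: the window is 14–49 days after Jul 27, 2002 (when the loss occurs), so Aug 10, 2002 through Sep 14, 2002; done Sep 13, 2002 — within the window.
Step 2: the earliest permitted date is 14 days after Sep 13, 2002 (when first notice of loss is given), i.e. Sep 27, 2002; done Sep 28, 2002, after the minimum wait.
Step 3: the window is 5–25 days after Oct 5, 2002 (end of the 7-day comment period, which began when the sworn proof of loss is submitted on Sep 28, 2002), so Oct 10, 2002 through Oct 30, 2002; done Oct 29, 2002, which is between those dates.
Step 4: 69 days after Oct 29, 2002 (when the supporting inventory is provided) is Jan 6, 2003; Jan 8, 2003 misses that deadline by 2 days.

Step 4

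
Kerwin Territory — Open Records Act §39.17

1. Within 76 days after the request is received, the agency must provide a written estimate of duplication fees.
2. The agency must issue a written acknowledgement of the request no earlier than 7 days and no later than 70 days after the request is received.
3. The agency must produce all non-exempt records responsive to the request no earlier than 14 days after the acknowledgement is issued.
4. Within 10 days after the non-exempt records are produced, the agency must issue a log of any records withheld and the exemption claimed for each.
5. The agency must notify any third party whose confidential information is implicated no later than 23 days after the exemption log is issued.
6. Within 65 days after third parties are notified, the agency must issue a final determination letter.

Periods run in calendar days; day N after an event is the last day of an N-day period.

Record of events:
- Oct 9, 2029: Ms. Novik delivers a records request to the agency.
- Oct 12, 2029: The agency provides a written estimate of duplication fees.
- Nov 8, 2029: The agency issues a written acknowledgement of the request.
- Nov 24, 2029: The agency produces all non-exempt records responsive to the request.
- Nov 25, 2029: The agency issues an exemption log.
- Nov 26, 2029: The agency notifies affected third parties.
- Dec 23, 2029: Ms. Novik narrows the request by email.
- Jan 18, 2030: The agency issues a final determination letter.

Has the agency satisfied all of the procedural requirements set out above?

Yes

Step 1: 76 days after Oct 9, 2029 (when the request is received) is Dec 24, 2029; completed Oct 12, 2029, before the deadline.
Step 2: the window is 7–70 days after Oct 9, 2029 (when the request is received), so Oct 16, 2029 through Dec 18, 2029; Nov 8, 2029 falls inside that range.
Step 3: the earliest permitted date is 14 days after Nov 8, 2029 (when the acknowledgement is issued), i.e. Nov 22, 2029; done Nov 24, 2029 — permitted.
Step 4: 10 days after Nov 24, 2029 (when the non-exempt records are produced) is Dec 4, 2029; completed Nov 25, 2029, before the deadline.
Step 5: 23 days after Nov 25, 2029 (when the exemption log is issued) is Dec 18, 2029; completed Nov 26, 2029, before the deadline.
Step 6: 65 days after Nov 26, 2029 (when third parties are notified) is Jan 30, 2030; done Jan 18, 2030 — timely.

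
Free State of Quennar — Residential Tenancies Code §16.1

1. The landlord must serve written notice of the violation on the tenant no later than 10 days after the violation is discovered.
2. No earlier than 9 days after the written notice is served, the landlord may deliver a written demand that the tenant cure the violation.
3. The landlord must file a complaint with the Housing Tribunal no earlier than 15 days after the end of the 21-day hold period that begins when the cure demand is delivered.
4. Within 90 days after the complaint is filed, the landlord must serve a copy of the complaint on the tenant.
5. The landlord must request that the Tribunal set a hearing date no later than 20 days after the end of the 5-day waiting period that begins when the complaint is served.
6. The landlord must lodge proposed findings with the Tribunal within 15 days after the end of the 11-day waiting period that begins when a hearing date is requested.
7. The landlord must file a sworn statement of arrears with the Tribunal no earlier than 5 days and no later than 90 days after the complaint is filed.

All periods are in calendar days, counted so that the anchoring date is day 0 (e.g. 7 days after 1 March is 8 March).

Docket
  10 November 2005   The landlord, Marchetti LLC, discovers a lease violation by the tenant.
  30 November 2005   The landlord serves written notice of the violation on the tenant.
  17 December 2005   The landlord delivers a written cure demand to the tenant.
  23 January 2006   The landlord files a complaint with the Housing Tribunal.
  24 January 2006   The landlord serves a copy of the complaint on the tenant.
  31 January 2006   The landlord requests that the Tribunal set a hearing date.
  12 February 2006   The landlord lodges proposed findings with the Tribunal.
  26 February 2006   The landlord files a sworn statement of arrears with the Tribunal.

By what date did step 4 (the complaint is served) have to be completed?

23 April 2006

Step 4 runs from 23 January 2006, when the complaint is filed. 90 days after 23 January 2006 is 23 April 2006.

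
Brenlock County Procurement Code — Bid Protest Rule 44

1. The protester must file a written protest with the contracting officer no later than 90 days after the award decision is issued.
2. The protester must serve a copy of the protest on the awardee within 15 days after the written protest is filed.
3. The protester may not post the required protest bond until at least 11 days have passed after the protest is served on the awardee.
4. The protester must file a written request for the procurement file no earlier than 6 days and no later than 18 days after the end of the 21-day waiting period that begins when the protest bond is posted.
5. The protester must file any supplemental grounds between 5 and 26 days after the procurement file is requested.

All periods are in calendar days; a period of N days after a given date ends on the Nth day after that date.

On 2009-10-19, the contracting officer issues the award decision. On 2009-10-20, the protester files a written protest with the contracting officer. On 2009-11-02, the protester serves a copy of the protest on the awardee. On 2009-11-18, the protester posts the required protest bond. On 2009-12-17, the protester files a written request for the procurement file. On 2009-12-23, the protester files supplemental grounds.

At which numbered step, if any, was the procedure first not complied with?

(1) due by 2009-10-19 + 90 days = 2010-01-17; done 2009-10-20 — timely.
(2) due by 2009-10-20 + 15 days = 2009-11-04; done 2009-11-02 — timely.
(3) permitted from 2009-11-02 + 11 days = 2009-11-13 onward; done 2009-11-18 — permitted.
(4) the permitted window runs from 2009-12-09 + 6 = 2009-12-15 to 2009-12-09 + 18 = 2009-12-27; 2009-12-17 falls inside that range.
(5) the permitted window runs from 2009-12-17 + 5 = 2009-12-22 to 2009-12-17 + 26 = 2010-01-12; done 2009-12-23 — within the window.

None — every step was satisfied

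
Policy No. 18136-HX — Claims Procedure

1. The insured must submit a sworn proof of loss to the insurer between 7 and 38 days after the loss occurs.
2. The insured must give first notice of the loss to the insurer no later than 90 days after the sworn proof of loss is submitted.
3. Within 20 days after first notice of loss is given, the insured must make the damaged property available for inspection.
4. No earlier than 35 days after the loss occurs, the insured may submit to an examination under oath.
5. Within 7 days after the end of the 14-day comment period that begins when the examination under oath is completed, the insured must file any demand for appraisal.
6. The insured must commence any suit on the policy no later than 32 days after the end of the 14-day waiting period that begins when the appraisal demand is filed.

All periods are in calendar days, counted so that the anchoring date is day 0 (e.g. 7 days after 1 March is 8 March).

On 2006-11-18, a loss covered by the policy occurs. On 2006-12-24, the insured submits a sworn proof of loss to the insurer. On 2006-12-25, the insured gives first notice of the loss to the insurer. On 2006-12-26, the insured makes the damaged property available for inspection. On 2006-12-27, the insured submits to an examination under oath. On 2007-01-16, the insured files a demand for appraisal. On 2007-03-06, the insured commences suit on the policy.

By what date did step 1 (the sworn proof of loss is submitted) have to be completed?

Step 1 runs from 2006-11-18, when the loss occurs. The window is 7–38 days after 2006-11-18; it closes on 2006-12-26.

2006-12-26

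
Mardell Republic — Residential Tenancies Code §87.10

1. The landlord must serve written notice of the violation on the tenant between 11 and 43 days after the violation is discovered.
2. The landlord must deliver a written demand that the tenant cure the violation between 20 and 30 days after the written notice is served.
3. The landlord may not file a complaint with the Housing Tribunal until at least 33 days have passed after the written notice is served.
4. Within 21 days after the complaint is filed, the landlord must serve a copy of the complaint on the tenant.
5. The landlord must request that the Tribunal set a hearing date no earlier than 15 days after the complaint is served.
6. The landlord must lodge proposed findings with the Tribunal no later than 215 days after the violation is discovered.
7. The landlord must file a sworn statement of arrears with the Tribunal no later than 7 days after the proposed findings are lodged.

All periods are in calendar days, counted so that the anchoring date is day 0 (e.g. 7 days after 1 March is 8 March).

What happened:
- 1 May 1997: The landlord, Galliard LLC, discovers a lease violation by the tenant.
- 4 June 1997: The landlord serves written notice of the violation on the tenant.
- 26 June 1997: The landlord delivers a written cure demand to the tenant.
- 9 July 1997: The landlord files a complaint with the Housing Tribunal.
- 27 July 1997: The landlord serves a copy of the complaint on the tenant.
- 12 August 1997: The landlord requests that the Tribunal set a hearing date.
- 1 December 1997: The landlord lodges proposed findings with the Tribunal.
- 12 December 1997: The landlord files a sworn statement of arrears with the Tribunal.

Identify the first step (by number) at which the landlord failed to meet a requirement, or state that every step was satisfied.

(1) the permitted window runs from 1 May 1997 + 11 = 12 May 1997 to 1 May 1997 + 43 = 13 June 1997; done 4 June 1997 — within the window.
(2) the permitted window runs from 4 June 1997 + 20 = 24 June 1997 to 4 June 1997 + 30 = 4 July 1997; done 26 June 1997 — within the window.
(3) permitted from 4 June 1997 + 33 days = 7 July 1997 onward; done 9 July 1997 — permitted.
(4) due by 9 July 1997 + 21 days = 30 July 1997; completed 27 July 1997, before the deadline.
(5) permitted from 27 July 1997 + 15 days = 11 August 1997 onward; done 12 August 1997 — permitted.
(6) due by 1 May 1997 + 215 days = 2 December 1997; 1 December 1997 is within that limit.
(7) due by 1 December 1997 + 7 days = 8 December 1997; done 12 December 1997 — 4 days late.
No need to go further; step 7 was not satisfied.

Step 7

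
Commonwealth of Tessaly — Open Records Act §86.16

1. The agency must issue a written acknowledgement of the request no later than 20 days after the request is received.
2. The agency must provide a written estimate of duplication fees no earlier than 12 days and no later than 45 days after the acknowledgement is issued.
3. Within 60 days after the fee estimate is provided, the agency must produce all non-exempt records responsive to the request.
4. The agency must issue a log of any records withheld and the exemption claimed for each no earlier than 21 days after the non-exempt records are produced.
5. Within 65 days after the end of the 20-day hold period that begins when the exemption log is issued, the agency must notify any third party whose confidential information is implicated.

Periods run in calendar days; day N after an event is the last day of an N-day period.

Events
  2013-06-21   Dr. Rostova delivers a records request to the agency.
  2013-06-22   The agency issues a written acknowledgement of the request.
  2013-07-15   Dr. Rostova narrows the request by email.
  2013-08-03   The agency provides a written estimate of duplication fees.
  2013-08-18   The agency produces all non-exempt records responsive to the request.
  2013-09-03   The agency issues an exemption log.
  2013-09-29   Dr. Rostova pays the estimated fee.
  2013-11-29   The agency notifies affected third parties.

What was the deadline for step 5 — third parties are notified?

The exemption log is issued on 2013-09-03; the 20-day hold period therefore ends 2013-09-23, and step 5 runs from that date. 65 days after 2013-09-23 is 2013-11-27.

2013-11-27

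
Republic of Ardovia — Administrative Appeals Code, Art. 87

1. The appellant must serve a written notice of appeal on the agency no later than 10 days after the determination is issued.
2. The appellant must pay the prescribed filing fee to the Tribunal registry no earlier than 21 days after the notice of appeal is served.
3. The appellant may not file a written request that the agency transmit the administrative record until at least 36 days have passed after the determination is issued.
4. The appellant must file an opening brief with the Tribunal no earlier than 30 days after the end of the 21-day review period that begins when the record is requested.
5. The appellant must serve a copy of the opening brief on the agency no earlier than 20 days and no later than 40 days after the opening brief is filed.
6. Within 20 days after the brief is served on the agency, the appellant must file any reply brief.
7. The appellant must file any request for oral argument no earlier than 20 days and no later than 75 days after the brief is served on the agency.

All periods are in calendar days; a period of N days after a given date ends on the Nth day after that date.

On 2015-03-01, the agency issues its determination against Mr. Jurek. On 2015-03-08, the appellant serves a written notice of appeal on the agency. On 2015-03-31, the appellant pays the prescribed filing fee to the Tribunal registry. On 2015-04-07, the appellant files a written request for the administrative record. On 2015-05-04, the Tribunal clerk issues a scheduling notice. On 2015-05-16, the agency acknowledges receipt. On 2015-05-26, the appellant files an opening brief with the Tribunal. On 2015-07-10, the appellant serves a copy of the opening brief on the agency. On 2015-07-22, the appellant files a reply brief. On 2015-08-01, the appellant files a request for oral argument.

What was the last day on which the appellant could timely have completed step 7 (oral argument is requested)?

Step 7 runs from 2015-07-10, when the brief is served on the agency. The window is 20–75 days after 2015-07-10; it closes on 2015-09-23.

2015-09-23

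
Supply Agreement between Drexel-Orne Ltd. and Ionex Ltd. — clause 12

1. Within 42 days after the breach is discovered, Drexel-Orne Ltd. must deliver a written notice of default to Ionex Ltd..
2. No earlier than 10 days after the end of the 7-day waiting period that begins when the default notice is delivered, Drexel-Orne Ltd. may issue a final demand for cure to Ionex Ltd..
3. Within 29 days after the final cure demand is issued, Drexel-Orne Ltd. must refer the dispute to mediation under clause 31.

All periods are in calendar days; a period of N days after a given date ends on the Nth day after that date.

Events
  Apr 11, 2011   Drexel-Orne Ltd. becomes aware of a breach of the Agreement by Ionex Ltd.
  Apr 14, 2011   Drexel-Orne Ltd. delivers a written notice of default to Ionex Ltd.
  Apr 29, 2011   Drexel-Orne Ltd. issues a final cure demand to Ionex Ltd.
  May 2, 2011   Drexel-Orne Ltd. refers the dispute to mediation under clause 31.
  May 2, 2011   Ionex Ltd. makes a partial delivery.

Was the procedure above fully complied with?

No

Step 1 — counting 42 days from Apr 11, 2011 (when the breach is discovered) gives a deadline of May 23, 2011; Apr 14, 2011 is within that limit.
Step 2 — must wait 10 days from Apr 21, 2011 (end of the 7-day waiting period, which began when the default notice is delivered on Apr 14, 2011), so not before May 1, 2011; Apr 29, 2011 is 2 days before the earliest permitted date.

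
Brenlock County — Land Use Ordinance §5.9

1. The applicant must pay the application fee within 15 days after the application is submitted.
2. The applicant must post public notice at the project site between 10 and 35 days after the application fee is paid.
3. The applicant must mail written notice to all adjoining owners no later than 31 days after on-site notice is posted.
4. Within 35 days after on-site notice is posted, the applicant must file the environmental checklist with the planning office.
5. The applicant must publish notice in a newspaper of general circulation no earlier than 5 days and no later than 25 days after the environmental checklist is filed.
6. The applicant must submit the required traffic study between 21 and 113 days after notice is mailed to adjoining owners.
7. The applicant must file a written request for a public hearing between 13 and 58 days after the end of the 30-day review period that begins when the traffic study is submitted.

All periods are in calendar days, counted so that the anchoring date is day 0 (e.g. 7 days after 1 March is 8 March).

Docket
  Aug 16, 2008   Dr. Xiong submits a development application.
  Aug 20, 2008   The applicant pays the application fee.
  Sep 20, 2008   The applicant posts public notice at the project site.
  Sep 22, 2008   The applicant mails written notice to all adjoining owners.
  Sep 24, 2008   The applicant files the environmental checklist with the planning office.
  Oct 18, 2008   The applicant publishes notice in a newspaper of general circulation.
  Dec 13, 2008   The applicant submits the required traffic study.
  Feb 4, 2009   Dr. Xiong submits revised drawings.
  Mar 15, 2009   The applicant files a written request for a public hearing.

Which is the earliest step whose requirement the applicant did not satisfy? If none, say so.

Step 7

Step 1: 15 days after Aug 16, 2008 (when the application is submitted) is Aug 31, 2008; done Aug 20, 2008 — timely.
Step 2: the window is 10–35 days after Aug 20, 2008 (when the application fee is paid), so Aug 30, 2008 through Sep 24, 2008; done Sep 20, 2008, which is between those dates.
Step 3: 31 days after Sep 20, 2008 (when on-site notice is posted) is Oct 21, 2008; done Sep 22, 2008 — timely.
Step 4: 35 days after Sep 20, 2008 (when on-site notice is posted) is Oct 25, 2008; done Sep 24, 2008 — timely.
Step 5: the window is 5–25 days after Sep 24, 2008 (when the environmental checklist is filed), so Sep 29, 2008 through Oct 19, 2008; done Oct 18, 2008, which is between those dates.
Step 6: the window is 21–113 days after Sep 22, 2008 (when notice is mailed to adjoining owners), so Oct 13, 2008 through Jan 13, 2009; done Dec 13, 2008, which is between those dates.
Step 7: the window is 13–58 days after Jan 12, 2009 (end of the 30-day review period, which began when the traffic study is submitted on Dec 13, 2008), so Jan 25, 2009 through Mar 11, 2009; done Mar 15, 2009 — 4 days after the window closed.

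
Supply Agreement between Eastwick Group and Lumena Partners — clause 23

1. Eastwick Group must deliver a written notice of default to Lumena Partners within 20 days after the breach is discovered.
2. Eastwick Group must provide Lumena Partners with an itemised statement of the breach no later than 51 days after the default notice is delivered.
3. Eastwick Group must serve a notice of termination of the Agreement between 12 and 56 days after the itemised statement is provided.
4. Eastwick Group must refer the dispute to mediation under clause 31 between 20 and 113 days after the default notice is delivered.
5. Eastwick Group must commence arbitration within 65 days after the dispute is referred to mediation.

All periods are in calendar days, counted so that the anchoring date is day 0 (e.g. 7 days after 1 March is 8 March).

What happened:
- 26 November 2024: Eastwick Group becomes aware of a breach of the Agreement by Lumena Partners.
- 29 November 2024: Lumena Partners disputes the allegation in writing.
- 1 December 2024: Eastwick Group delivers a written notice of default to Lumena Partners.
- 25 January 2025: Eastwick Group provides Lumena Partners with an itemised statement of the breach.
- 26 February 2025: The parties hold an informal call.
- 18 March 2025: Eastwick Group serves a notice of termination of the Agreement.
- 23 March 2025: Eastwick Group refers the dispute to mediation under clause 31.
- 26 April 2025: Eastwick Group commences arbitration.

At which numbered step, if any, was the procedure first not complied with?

Step 1 — counting 20 days from 26 November 2024 (when the breach is discovered) gives a deadline of 16 December 2024; done 1 December 2024 — timely.
Step 2 — counting 51 days from 1 December 2024 (when the default notice is delivered) gives a deadline of 21 January 2025; 25 January 2025 misses that deadline by 4 days.

Step 2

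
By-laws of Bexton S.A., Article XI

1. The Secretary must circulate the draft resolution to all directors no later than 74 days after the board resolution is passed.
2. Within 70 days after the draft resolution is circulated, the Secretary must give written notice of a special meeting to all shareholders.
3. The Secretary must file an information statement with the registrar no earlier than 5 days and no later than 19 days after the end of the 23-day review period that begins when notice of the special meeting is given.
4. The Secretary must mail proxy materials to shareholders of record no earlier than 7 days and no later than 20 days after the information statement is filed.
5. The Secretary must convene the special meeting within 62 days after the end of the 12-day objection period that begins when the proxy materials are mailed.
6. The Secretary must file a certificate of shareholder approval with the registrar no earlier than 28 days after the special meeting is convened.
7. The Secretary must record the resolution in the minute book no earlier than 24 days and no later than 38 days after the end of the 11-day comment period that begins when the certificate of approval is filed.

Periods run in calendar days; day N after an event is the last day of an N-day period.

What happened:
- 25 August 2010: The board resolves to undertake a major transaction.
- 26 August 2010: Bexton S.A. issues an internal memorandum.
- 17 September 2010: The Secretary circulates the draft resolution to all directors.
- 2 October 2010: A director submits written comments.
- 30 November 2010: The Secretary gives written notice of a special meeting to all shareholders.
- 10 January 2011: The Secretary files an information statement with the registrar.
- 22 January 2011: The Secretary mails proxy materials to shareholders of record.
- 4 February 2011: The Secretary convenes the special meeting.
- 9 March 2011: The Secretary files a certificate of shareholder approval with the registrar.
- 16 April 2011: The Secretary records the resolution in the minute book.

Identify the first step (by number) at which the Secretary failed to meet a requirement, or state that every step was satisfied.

(1) due by 25 August 2010 + 74 days = 7 November 2010; 17 September 2010 is within that limit.
(2) due by 17 September 2010 + 70 days = 26 November 2010; 30 November 2010 misses that deadline by 4 days.

Step 2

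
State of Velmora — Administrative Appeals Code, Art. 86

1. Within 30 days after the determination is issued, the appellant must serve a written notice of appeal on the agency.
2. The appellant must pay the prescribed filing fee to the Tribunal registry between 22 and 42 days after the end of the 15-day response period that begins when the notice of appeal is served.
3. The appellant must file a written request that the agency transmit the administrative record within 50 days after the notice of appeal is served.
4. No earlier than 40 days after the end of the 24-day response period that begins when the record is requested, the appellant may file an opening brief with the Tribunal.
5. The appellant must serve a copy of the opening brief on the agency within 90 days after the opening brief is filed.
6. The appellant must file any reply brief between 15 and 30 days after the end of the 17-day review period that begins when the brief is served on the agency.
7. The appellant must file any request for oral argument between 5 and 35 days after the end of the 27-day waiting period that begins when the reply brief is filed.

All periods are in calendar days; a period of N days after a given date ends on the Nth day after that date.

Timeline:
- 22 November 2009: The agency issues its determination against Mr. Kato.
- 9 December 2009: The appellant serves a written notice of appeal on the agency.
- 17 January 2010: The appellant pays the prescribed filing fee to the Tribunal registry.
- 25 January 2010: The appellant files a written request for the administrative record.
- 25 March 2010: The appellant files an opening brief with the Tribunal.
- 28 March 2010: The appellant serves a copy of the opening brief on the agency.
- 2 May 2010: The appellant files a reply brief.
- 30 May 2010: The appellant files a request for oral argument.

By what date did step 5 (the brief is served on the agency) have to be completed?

23 June 2010

Step 5 runs from 25 March 2010, when the opening brief is filed. 90 days after 25 March 2010 is 23 June 2010.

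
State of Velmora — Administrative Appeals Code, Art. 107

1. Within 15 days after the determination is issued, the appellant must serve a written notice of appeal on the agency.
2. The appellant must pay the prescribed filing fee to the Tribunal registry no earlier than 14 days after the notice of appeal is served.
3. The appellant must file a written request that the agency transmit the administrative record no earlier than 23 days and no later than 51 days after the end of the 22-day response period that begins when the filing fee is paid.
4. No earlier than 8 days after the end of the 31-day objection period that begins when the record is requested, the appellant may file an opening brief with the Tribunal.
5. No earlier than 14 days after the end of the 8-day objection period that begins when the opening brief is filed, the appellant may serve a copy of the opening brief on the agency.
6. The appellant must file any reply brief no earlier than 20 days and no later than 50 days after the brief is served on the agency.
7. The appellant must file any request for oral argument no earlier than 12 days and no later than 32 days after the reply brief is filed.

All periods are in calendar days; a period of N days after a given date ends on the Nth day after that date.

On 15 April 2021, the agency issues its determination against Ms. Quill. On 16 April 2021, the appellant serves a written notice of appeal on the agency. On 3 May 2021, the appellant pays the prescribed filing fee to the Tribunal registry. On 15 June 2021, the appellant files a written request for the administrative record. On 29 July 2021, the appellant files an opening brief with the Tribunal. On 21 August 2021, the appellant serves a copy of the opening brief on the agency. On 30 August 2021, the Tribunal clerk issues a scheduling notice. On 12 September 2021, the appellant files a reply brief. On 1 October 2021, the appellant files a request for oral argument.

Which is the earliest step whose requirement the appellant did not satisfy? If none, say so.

Step 3

(1) due by 15 April 2021 + 15 days = 30 April 2021; done 16 April 2021 — timely.
(2) permitted from 16 April 2021 + 14 days = 30 April 2021 onward; done 3 May 2021 — permitted.
(3) the permitted window runs from 25 May 2021 + 23 = 17 June 2021 to 25 May 2021 + 51 = 15 July 2021; 15 June 2021 is 2 days too early.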